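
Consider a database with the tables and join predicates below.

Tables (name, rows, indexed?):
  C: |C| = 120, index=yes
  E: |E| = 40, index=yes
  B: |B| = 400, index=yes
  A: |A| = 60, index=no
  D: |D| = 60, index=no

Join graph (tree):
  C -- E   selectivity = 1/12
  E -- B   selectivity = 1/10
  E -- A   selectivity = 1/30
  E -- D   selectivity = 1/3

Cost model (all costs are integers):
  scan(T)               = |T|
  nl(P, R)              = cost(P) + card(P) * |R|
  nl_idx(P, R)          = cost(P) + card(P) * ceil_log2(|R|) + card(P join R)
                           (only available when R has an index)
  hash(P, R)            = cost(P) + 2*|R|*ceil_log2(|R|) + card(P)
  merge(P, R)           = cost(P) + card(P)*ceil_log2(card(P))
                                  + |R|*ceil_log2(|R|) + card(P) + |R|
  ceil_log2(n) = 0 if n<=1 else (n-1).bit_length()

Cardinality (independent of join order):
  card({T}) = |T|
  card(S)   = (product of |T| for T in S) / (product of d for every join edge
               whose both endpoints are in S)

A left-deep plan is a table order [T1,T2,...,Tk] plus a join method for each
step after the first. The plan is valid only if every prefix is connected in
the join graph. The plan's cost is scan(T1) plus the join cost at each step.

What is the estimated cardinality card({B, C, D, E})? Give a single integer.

320000

Tables in S: B(400), C(120), D(60), E(40)
Edges inside S: C-E(d=12), E-B(d=10), E-D(d=3)
numerator = 400 * 120 * 60 * 40 = 115200000
denominator = 12 * 10 * 3 = 360
card(S) = 115200000 / 360 = 320000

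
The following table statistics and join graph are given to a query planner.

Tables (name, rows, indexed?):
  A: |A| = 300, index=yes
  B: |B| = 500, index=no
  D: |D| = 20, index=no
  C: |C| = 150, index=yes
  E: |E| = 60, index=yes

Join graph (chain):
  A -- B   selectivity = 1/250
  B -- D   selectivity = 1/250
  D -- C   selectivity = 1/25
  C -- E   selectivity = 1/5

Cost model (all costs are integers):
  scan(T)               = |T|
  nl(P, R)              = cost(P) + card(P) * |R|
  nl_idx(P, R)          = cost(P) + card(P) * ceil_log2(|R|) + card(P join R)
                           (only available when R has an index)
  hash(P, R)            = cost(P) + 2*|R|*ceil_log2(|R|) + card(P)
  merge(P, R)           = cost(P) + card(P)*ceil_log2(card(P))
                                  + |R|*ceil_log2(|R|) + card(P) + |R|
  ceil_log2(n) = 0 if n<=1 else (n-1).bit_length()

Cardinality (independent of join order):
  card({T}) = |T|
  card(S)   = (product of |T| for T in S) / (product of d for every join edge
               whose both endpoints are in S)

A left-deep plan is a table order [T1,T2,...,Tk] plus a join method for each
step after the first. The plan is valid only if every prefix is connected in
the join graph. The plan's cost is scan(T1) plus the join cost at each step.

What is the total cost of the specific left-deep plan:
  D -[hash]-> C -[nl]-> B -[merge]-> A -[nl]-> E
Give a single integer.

84880

step 1: scan D: cost=20, card=20
step 2: join C via hash
    card(P join C) = 20*150/(25) = 120
    cost = 20 + 2*150*8 + 20 = 2440
step 3: join B via nl
    card(P join B) = 120*500/(250) = 240
    cost = 2440 + 120*500 = 62440
step 4: join A via merge
    card(P join A) = 240*300/(250) = 288
    cost = 62440 + 240*8 + 300*9 + 240 + 300 = 67600
step 5: join E via nl
    card(P join E) = 288*60/(5) = 3456
    cost = 67600 + 288*60 = 84880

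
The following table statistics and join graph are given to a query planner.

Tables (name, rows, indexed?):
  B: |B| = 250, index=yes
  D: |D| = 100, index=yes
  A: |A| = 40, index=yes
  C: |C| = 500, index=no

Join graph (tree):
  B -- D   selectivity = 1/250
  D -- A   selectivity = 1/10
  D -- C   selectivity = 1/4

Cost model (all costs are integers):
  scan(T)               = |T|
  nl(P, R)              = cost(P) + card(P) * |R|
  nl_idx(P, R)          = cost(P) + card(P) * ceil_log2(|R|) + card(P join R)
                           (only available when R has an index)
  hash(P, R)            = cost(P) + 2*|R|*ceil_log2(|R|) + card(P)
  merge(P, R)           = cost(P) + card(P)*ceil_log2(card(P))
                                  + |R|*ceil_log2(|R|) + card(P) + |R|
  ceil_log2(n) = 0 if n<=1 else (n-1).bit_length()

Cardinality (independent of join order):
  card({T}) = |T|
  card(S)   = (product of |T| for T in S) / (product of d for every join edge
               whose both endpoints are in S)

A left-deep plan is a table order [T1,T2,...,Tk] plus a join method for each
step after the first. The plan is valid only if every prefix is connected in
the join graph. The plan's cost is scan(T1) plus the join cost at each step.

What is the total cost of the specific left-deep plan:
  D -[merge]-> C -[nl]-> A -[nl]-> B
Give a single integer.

13005900

step 1: scan D: cost=100, card=100
step 2: join C via merge
    card(P join C) = 100*500/(4) = 12500
    cost = 100 + 100*7 + 500*9 + 100 + 500 = 5900
step 3: join A via nl
    card(P join A) = 12500*40/(10) = 50000
    cost = 5900 + 12500*40 = 505900
step 4: join B via nl
    card(P join B) = 50000*250/(250) = 50000
    cost = 505900 + 50000*250 = 13005900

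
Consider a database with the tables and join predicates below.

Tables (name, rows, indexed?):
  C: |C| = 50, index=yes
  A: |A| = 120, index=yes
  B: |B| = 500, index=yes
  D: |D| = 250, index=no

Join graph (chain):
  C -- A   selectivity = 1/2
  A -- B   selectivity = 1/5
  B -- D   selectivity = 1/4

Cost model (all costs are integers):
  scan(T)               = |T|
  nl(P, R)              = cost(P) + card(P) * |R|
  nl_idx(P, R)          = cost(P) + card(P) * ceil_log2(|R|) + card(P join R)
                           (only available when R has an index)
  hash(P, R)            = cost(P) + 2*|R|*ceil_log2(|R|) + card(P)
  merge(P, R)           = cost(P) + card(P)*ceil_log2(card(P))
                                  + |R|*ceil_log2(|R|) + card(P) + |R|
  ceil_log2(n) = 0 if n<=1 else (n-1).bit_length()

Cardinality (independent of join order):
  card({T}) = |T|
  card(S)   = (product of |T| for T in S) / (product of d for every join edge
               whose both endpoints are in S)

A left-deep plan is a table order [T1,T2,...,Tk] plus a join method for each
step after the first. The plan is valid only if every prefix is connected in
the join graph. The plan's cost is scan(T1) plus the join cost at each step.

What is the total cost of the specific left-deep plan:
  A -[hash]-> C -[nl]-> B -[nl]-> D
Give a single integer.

76500840

step 1: scan A: cost=120, card=120
step 2: join C via hash
    card(P join C) = 120*50/(2) = 3000
    cost = 120 + 2*50*6 + 120 = 840
step 3: join B via nl
    card(P join B) = 3000*500/(5) = 300000
    cost = 840 + 3000*500 = 1500840
step 4: join D via nl
    card(P join D) = 300000*250/(4) = 18750000
    cost = 1500840 + 300000*250 = 76500840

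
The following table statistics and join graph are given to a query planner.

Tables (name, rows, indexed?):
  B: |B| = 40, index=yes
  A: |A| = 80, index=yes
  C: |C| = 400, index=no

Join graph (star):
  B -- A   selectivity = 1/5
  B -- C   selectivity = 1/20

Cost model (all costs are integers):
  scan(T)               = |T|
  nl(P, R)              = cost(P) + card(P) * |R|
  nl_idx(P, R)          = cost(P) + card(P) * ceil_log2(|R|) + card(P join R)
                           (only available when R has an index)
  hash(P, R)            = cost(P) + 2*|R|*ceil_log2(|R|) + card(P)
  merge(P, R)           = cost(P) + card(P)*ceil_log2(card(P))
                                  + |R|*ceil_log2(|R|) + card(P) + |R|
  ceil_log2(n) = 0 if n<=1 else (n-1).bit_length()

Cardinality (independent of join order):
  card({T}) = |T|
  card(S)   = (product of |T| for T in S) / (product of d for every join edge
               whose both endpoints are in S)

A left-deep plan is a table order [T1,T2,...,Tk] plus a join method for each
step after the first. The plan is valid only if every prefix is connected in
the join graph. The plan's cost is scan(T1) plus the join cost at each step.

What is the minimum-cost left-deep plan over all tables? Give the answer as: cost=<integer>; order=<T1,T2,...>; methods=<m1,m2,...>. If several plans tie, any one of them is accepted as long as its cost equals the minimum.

Selinger DP (subsets sized 1..n):
  {B}: scan cost=40, card=40
  {A}: scan cost=80, card=80
  {C}: scan cost=400, card=400
  {AB}: card=640; try (B,hash)→640, (A,merge)→960, (A,nl_idx)→960, (B,merge)→1000, (B,nl_idx)→1200, (A,hash)→1200 …(+2); best=640 via (B,hash)
  {BC}: card=800; try (B,hash)→1280, (B,nl_idx)→3600, (C,merge)→4320, (B,merge)→4680, (C,hash)→7280, (C,nl)→16040 …(+1); best=1280 via (B,hash)
  {ABC}: card=12800; try (A,hash)→3200, (C,hash)→8480, (A,merge)→10720, (C,merge)→11680, (A,nl_idx)→19680, (A,nl)→65280 …(+1); best=3200 via (A,hash)

cost=3200; order=C,B,A; methods=hash,hash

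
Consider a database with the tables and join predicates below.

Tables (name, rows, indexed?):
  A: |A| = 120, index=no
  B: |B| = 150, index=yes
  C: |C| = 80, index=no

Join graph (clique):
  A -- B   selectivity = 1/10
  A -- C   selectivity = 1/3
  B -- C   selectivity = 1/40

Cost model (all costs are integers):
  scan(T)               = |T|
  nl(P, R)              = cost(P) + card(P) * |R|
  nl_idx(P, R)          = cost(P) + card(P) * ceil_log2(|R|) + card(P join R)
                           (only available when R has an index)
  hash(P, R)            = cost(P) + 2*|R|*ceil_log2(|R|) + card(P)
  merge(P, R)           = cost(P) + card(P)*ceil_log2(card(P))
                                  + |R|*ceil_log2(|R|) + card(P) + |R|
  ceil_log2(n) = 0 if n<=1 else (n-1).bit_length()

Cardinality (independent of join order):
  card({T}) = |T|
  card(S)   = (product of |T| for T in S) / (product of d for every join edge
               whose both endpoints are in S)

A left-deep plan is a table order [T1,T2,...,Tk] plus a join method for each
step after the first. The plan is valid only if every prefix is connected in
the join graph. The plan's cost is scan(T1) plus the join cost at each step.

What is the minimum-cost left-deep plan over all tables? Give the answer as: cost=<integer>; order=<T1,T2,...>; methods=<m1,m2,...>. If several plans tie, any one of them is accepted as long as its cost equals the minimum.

cost=3000; order=C,B,A; methods=nl_idx,hash

Selinger DP (subsets sized 1..n):
  {A}: scan cost=120, card=120
  {B}: scan cost=150, card=150
  {C}: scan cost=80, card=80
  {AB}: card=1800; try (A,hash)→1980, (B,merge)→2430, (A,merge)→2460, (B,hash)→2640, (B,nl_idx)→2880, (B,nl)→18120 …(+1); best=1980 via (A,hash)
  {AC}: card=3200; try (C,hash)→1360, (A,merge)→1680, (C,merge)→1720, (A,hash)→1840, (A,nl)→9680, (C,nl)→9720; best=1360 via (C,hash)
  {BC}: card=300; try (B,nl_idx)→1020, (C,hash)→1420, (B,merge)→2070, (C,merge)→2140, (B,hash)→2560, (B,nl)→12080 …(+1); best=1020 via (B,nl_idx)
  {ABC}: card=1200; try (A,hash)→3000, (C,hash)→4900, (A,merge)→4980, (B,hash)→6960, (C,merge)→24220, (B,nl_idx)→28160 …(+4); best=3000 via (A,hash)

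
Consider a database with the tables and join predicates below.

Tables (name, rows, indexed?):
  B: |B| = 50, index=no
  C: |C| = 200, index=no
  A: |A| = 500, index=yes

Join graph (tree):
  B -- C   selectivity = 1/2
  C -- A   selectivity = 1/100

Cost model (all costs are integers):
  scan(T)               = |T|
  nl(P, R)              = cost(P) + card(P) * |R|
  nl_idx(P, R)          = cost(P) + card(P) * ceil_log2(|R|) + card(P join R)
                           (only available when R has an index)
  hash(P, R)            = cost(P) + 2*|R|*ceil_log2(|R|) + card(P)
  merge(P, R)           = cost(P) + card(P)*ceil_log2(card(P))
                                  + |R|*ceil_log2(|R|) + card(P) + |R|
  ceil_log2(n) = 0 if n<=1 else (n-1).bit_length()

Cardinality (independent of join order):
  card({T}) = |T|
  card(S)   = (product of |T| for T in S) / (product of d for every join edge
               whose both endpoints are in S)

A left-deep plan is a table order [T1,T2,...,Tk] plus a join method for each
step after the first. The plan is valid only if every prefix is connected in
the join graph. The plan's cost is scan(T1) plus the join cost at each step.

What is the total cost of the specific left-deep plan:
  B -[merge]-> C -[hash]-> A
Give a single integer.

step 1: scan B: cost=50, card=50
step 2: join C via merge
    card(P join C) = 50*200/(2) = 5000
    cost = 50 + 50*6 + 200*8 + 50 + 200 = 2200
step 3: join A via hash
    card(P join A) = 5000*500/(100) = 25000
    cost = 2200 + 2*500*9 + 5000 = 16200

16200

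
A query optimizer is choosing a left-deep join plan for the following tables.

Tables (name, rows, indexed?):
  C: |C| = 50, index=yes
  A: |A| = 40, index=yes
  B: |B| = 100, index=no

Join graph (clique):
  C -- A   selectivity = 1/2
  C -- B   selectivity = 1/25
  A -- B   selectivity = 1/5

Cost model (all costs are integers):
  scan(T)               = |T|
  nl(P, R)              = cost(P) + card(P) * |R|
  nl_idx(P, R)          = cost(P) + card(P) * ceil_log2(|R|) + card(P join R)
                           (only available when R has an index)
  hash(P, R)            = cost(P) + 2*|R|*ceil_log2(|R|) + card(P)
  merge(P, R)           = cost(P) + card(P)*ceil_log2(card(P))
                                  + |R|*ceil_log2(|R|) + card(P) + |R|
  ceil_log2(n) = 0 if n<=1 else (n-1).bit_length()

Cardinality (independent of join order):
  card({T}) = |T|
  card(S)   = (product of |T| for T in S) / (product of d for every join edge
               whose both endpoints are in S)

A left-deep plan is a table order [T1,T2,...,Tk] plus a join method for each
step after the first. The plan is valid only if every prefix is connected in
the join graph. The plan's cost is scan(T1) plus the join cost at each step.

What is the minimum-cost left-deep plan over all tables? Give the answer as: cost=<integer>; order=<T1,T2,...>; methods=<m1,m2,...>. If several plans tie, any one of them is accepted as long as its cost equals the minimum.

cost=1480; order=B,C,A; methods=hash,hash

Selinger DP (subsets sized 1..n):
  {C}: scan cost=50, card=50
  {A}: scan cost=40, card=40
  {B}: scan cost=100, card=100
  {AC}: card=1000; try (A,hash)→580, (C,merge)→670, (C,hash)→680, (A,merge)→680, (C,nl_idx)→1280, (A,nl_idx)→1350 …(+2); best=580 via (A,hash)
  {BC}: card=200; try (C,hash)→800, (C,nl_idx)→900, (B,merge)→1200, (C,merge)→1250, (B,hash)→1500, (B,nl)→5050 …(+1); best=800 via (C,hash)
  {AB}: card=800; try (A,hash)→680, (B,merge)→1120, (A,merge)→1180, (B,hash)→1480, (A,nl_idx)→1500, (B,nl)→4040 …(+1); best=680 via (A,hash)
  {ABC}: card=800; try (A,hash)→1480, (C,hash)→2080, (A,nl_idx)→2800, (A,merge)→2880, (B,hash)→2980, (C,nl_idx)→6280 …(+5); best=1480 via (A,hash)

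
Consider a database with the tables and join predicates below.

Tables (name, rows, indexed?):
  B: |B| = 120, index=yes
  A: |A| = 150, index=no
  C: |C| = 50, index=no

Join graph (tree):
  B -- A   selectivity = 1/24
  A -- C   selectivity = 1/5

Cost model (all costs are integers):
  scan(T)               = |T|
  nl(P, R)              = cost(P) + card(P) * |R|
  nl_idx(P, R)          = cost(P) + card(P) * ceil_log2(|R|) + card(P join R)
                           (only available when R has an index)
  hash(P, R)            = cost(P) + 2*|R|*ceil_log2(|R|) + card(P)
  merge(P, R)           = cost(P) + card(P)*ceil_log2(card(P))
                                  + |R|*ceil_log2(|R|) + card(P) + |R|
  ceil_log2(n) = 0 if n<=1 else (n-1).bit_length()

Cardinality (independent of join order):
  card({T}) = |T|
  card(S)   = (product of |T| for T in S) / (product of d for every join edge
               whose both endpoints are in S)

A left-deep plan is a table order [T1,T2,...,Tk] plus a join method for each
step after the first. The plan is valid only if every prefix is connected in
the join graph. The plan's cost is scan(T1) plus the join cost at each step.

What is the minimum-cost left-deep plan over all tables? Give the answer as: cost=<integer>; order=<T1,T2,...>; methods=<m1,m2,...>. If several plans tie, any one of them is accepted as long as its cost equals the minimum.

cost=3300; order=A,B,C; methods=nl_idx,hash

Selinger DP (subsets sized 1..n):
  {B}: scan cost=120, card=120
  {A}: scan cost=150, card=150
  {C}: scan cost=50, card=50
  {AB}: card=750; try (B,nl_idx)→1950, (B,hash)→1980, (A,merge)→2430, (B,merge)→2460, (A,hash)→2640, (A,nl)→18120 …(+1); best=1950 via (B,nl_idx)
  {AC}: card=1500; try (C,hash)→900, (A,merge)→1750, (C,merge)→1850, (A,hash)→2500, (A,nl)→7550, (C,nl)→7650; best=900 via (C,hash)
  {ABC}: card=7500; try (C,hash)→3300, (B,hash)→4080, (C,merge)→10550, (B,nl_idx)→18900, (B,merge)→19860, (C,nl)→39450 …(+1); best=3300 via (C,hash)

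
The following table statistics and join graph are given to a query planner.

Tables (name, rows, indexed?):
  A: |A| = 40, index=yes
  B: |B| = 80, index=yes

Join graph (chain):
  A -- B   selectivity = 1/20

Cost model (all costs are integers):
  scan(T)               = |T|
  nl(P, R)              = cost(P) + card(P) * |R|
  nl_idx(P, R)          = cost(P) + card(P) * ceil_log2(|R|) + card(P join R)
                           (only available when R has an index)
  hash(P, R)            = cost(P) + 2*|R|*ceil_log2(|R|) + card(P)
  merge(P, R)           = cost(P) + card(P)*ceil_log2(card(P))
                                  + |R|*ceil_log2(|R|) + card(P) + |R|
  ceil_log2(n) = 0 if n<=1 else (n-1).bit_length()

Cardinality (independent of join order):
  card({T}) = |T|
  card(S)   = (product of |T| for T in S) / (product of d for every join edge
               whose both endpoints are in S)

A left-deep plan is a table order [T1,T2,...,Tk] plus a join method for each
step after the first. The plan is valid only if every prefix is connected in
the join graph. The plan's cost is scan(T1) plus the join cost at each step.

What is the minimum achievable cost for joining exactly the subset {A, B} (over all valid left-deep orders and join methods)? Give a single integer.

480

Selinger DP over subsets of {A,B}:
  {A}: scan cost=40, card=40
  {B}: scan cost=80, card=80
  {AB}: card=160; try (B,nl_idx)→480, (A,hash)→640, (A,nl_idx)→720, (B,merge)→960, (A,merge)→1000, (B,hash)→1200 …(+2); best=480 via (B,nl_idx)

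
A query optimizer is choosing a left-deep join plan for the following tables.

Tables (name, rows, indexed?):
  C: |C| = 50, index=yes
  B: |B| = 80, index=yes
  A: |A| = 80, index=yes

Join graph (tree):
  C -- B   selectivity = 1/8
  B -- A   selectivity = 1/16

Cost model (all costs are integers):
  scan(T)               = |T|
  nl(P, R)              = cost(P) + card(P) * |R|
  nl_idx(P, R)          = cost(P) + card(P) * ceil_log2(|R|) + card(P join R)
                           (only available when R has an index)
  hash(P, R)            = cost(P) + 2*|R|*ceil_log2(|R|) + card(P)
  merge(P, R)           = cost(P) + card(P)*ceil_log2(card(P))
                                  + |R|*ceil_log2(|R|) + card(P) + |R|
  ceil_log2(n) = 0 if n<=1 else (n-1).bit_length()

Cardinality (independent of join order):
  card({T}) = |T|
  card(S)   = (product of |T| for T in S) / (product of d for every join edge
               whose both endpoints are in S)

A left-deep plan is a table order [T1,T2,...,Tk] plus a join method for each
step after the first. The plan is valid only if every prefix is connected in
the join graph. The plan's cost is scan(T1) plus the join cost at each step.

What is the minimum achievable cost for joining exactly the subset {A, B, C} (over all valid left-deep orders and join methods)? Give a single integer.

2040

Selinger DP over subsets of {A,B,C}:
  {C}: scan cost=50, card=50
  {B}: scan cost=80, card=80
  {A}: scan cost=80, card=80
  {BC}: card=500; try (C,hash)→760, (B,nl_idx)→900, (B,merge)→1040, (C,nl_idx)→1060, (C,merge)→1070, (B,hash)→1220 …(+2); best=760 via (C,hash)
  {AB}: card=400; try (B,nl_idx)→1040, (A,nl_idx)→1040, (B,hash)→1280, (A,hash)→1280, (B,merge)→1360, (A,merge)→1360 …(+2); best=1040 via (B,nl_idx)
  {ABC}: card=2500; try (C,hash)→2040, (A,hash)→2380, (C,merge)→5390, (C,nl_idx)→5940, (A,merge)→6400, (A,nl_idx)→6760 …(+2); best=2040 via (C,hash)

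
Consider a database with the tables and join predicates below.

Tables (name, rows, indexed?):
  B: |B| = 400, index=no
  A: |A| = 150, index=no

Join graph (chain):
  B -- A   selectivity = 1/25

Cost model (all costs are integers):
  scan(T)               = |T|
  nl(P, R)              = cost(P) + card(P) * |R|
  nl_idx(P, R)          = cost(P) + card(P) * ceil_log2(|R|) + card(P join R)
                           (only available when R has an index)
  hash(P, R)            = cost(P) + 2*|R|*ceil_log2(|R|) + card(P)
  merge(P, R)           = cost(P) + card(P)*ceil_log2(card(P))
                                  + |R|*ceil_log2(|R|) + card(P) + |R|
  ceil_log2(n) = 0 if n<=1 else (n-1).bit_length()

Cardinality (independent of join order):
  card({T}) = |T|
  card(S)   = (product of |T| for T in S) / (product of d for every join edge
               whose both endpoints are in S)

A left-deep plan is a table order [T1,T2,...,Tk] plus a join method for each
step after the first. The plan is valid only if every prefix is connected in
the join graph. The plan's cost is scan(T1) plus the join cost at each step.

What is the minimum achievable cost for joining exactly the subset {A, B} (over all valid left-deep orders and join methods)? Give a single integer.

Selinger DP over subsets of {A,B}:
  {B}: scan cost=400, card=400
  {A}: scan cost=150, card=150
  {AB}: card=2400; try (A,hash)→3200, (B,merge)→5500, (A,merge)→5750, (B,hash)→7500, (B,nl)→60150, (A,nl)→60400; best=3200 via (A,hash)

3200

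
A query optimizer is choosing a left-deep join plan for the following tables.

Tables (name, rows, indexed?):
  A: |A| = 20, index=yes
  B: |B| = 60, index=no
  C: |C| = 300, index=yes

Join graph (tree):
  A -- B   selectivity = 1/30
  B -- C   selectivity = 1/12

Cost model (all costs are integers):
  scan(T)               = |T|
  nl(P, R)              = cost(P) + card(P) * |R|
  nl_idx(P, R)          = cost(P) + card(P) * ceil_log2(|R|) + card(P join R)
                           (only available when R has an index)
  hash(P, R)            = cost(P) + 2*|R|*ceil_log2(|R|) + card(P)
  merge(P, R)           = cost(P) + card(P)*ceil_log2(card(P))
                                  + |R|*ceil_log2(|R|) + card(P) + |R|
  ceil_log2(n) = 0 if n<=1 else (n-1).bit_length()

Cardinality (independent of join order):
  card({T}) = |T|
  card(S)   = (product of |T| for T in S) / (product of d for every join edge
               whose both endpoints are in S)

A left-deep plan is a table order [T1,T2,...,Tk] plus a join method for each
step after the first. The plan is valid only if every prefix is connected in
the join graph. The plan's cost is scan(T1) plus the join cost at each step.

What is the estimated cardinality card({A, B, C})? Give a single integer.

Tables in S: A(20), B(60), C(300)
Edges inside S: A-B(d=30), B-C(d=12)
numerator = 20 * 60 * 300 = 360000
denominator = 30 * 12 = 360
card(S) = 360000 / 360 = 1000

1000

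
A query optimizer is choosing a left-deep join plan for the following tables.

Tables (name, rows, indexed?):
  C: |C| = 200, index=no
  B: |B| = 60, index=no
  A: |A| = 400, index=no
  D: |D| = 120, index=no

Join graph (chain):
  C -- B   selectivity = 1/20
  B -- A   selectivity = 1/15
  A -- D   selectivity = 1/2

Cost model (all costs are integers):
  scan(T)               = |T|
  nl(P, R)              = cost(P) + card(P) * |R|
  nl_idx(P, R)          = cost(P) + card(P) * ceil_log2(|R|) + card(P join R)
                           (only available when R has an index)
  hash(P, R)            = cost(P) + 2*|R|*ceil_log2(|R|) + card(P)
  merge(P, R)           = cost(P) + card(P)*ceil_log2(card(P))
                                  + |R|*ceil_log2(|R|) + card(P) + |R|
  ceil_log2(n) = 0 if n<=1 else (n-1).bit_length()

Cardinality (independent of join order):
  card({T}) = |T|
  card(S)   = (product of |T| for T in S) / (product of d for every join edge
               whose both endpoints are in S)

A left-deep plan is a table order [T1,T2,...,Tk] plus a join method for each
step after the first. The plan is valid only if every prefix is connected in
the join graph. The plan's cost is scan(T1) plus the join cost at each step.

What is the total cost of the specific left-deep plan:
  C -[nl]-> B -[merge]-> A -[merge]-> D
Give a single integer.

263760

step 1: scan C: cost=200, card=200
step 2: join B via nl
    card(P join B) = 200*60/(20) = 600
    cost = 200 + 200*60 = 12200
step 3: join A via merge
    card(P join A) = 600*400/(15) = 16000
    cost = 12200 + 600*10 + 400*9 + 600 + 400 = 22800
step 4: join D via merge
    card(P join D) = 16000*120/(2) = 960000
    cost = 22800 + 16000*14 + 120*7 + 16000 + 120 = 263760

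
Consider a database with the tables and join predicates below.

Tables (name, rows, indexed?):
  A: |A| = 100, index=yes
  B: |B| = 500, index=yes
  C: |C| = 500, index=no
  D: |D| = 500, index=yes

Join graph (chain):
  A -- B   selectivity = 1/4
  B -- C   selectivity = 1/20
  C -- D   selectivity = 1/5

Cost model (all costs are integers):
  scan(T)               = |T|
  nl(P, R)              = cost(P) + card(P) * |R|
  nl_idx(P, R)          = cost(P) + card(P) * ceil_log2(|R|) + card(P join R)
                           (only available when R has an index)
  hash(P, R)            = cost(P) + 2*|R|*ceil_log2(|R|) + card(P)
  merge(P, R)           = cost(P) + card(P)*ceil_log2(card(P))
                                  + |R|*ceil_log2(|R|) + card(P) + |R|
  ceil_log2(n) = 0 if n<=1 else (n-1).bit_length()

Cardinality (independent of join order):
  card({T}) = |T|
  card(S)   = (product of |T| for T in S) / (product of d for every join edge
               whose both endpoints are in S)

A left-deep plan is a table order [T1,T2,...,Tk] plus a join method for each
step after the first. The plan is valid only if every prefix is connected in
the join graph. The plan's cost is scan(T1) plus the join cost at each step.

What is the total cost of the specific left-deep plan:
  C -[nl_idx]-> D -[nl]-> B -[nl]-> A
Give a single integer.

150055000

step 1: scan C: cost=500, card=500
step 2: join D via nl_idx
    card(P join D) = 500*500/(5) = 50000
    cost = 500 + 500*9 + 50000 = 55000
step 3: join B via nl
    card(P join B) = 50000*500/(20) = 1250000
    cost = 55000 + 50000*500 = 25055000
step 4: join A via nl
    card(P join A) = 1250000*100/(4) = 31250000
    cost = 25055000 + 1250000*100 = 150055000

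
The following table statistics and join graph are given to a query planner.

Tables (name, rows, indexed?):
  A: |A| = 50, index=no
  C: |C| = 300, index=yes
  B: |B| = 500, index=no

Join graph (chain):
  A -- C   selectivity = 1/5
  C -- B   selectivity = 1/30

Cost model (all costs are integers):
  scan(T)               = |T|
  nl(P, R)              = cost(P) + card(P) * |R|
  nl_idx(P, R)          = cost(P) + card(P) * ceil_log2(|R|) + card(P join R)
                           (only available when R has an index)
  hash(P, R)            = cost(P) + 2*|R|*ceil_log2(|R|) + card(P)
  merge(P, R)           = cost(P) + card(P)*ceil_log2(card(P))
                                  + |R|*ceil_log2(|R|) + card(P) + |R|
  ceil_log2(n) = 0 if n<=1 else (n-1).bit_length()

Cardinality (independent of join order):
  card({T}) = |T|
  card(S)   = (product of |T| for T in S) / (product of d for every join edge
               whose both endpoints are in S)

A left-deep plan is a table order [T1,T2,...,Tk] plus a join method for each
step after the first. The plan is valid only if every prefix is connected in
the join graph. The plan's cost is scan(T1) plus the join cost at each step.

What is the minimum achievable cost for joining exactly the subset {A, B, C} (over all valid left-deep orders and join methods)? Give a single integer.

12000

Selinger DP over subsets of {A,B,C}:
  {A}: scan cost=50, card=50
  {C}: scan cost=300, card=300
  {B}: scan cost=500, card=500
  {AC}: card=3000; try (A,hash)→1200, (C,merge)→3400, (C,nl_idx)→3500, (A,merge)→3650, (C,hash)→5500, (C,nl)→15050 …(+1); best=1200 via (A,hash)
  {BC}: card=5000; try (C,hash)→6400, (B,merge)→8300, (C,merge)→8500, (B,hash)→9600, (C,nl_idx)→10000, (B,nl)→150300 …(+1); best=6400 via (C,hash)
  {ABC}: card=50000; try (A,hash)→12000, (B,hash)→13200, (B,merge)→45200, (A,merge)→76750, (A,nl)→256400, (B,nl)→1501200; best=12000 via (A,hash)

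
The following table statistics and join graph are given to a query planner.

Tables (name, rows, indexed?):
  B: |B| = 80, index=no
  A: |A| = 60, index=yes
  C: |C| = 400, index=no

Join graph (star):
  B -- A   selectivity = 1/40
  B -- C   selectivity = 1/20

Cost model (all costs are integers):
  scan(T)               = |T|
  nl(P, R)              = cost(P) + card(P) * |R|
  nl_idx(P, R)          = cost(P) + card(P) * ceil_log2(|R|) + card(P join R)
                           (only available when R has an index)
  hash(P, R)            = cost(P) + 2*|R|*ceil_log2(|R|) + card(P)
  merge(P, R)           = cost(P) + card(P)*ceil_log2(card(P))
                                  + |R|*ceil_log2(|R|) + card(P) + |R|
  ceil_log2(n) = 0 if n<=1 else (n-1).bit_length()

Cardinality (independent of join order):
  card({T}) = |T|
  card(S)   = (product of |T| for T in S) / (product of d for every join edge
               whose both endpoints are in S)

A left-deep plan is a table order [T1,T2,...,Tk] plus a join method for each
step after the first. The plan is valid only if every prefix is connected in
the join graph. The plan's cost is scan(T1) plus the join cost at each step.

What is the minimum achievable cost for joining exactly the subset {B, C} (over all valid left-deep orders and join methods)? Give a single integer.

1920

Selinger DP over subsets of {B,C}:
  {B}: scan cost=80, card=80
  {C}: scan cost=400, card=400
  {BC}: card=1600; try (B,hash)→1920, (C,merge)→4720, (B,merge)→5040, (C,hash)→7360, (C,nl)→32080, (B,nl)→32400; best=1920 via (B,hash)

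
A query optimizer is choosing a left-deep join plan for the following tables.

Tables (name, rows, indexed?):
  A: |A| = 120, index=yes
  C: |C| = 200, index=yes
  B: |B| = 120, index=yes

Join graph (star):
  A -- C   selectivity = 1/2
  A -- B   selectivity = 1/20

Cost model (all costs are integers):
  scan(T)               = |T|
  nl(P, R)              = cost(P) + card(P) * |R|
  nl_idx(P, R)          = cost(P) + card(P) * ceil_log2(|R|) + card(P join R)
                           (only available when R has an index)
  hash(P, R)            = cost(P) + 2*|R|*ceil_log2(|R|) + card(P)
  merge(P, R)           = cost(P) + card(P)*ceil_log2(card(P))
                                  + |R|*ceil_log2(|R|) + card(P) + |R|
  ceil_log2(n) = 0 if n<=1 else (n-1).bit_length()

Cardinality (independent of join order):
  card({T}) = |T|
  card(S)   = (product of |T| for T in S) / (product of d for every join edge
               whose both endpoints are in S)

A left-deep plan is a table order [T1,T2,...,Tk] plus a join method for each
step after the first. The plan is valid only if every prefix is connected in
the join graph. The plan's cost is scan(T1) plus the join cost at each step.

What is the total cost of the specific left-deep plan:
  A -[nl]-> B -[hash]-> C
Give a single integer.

18440

step 1: scan A: cost=120, card=120
step 2: join B via nl
    card(P join B) = 120*120/(20) = 720
    cost = 120 + 120*120 = 14520
step 3: join C via hash
    card(P join C) = 720*200/(2) = 72000
    cost = 14520 + 2*200*8 + 720 = 18440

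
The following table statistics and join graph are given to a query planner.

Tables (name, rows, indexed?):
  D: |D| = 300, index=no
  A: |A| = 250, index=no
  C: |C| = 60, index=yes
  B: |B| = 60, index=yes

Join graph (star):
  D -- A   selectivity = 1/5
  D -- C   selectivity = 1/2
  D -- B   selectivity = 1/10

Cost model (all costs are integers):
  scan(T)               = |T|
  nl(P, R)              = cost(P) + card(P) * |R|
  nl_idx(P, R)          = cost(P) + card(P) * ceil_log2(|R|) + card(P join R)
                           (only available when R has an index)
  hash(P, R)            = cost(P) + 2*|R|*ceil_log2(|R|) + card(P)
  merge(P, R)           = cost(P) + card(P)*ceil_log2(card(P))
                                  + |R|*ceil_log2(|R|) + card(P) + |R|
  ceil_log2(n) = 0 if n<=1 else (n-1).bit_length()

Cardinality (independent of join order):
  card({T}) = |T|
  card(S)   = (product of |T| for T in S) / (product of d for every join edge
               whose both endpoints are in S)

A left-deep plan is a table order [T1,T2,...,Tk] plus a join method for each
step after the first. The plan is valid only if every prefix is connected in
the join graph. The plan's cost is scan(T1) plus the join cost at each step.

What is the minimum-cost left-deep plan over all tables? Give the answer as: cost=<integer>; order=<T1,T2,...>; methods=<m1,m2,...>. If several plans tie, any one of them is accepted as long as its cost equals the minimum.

cost=61840; order=D,B,C,A; methods=hash,hash,hash

Selinger DP (subsets sized 1..n):
  {D}: scan cost=300, card=300
  {A}: scan cost=250, card=250
  {C}: scan cost=60, card=60
  {B}: scan cost=60, card=60
  {AD}: card=15000; try (A,hash)→4600, (D,merge)→5500, (A,merge)→5550, (D,hash)→5900, (D,nl)→75250, (A,nl)→75300; best=4600 via (A,hash)
  {CD}: card=9000; try (C,hash)→1320, (D,merge)→3480, (C,merge)→3720, (D,hash)→5520, (C,nl_idx)→11100, (D,nl)→18060 …(+1); best=1320 via (C,hash)
  {BD}: card=1800; try (B,hash)→1320, (D,merge)→3480, (B,merge)→3720, (B,nl_idx)→3900, (D,hash)→5520, (D,nl)→18060 …(+1); best=1320 via (B,hash)
  {ACD}: card=450000; try (A,hash)→14320, (C,hash)→20320, (A,merge)→138570, (C,merge)→230020, (C,nl_idx)→544600, (C,nl)→904600 …(+1); best=14320 via (A,hash)
  {ABD}: card=90000; try (A,hash)→7120, (B,hash)→20320, (A,merge)→25170, (B,nl_idx)→184600, (B,merge)→230020, (A,nl)→451320 …(+1); best=7120 via (A,hash)
  {BCD}: card=54000; try (C,hash)→3840, (B,hash)→11040, (C,merge)→23340, (C,nl_idx)→66120, (C,nl)→109320, (B,nl_idx)→109320 …(+2); best=3840 via (C,hash)
  {ABCD}: card=2700000; try (A,hash)→61840, (C,hash)→97840, (B,hash)→465040, (A,merge)→924090, (C,merge)→1627540, (C,nl_idx)→3247120 …(+5); best=61840 via (A,hash)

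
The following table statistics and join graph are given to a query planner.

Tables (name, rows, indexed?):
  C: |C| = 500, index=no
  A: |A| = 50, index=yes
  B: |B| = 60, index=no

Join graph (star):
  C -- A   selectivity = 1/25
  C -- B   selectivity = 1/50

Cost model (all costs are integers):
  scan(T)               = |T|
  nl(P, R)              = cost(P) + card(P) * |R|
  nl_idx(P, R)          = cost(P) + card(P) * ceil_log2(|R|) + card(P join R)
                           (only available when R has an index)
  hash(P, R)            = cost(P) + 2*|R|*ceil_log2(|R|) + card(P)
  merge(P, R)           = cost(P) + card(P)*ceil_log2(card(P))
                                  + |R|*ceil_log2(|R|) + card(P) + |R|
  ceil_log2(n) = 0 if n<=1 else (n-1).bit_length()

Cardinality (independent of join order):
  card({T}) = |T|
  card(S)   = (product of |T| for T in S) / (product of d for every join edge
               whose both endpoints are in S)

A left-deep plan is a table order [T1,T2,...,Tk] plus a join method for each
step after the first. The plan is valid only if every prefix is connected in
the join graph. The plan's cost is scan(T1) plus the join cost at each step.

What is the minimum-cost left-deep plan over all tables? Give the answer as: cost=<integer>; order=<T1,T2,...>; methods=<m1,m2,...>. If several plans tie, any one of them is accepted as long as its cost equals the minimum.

cost=2920; order=C,B,A; methods=hash,hash

Selinger DP (subsets sized 1..n):
  {C}: scan cost=500, card=500
  {A}: scan cost=50, card=50
  {B}: scan cost=60, card=60
  {AC}: card=1000; try (A,hash)→1600, (A,nl_idx)→4500, (C,merge)→5400, (A,merge)→5850, (C,hash)→9100, (C,nl)→25050 …(+1); best=1600 via (A,hash)
  {BC}: card=600; try (B,hash)→1720, (C,merge)→5480, (B,merge)→5920, (C,hash)→9120, (C,nl)→30060, (B,nl)→30500; best=1720 via (B,hash)
  {ABC}: card=1200; try (A,hash)→2920, (B,hash)→3320, (A,nl_idx)→6520, (A,merge)→8670, (B,merge)→13020, (A,nl)→31720 …(+1); best=2920 via (A,hash)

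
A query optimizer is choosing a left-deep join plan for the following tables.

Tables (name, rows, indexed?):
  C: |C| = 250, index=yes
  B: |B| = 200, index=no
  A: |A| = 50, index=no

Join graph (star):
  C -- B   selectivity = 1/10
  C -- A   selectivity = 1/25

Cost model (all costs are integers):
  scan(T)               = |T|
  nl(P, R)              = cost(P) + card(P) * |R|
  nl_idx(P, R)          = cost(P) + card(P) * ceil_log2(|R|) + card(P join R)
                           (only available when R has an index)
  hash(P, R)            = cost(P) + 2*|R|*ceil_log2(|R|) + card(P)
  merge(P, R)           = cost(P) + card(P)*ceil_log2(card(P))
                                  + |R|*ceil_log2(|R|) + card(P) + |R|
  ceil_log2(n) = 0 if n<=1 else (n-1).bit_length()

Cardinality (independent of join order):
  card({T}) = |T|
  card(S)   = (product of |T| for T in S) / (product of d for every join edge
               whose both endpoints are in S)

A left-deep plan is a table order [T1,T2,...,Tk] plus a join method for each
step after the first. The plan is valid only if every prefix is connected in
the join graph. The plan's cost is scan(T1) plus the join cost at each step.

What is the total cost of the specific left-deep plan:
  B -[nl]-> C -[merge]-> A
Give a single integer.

step 1: scan B: cost=200, card=200
step 2: join C via nl
    card(P join C) = 200*250/(10) = 5000
    cost = 200 + 200*250 = 50200
step 3: join A via merge
    card(P join A) = 5000*50/(25) = 10000
    cost = 50200 + 5000*13 + 50*6 + 5000 + 50 = 120550

120550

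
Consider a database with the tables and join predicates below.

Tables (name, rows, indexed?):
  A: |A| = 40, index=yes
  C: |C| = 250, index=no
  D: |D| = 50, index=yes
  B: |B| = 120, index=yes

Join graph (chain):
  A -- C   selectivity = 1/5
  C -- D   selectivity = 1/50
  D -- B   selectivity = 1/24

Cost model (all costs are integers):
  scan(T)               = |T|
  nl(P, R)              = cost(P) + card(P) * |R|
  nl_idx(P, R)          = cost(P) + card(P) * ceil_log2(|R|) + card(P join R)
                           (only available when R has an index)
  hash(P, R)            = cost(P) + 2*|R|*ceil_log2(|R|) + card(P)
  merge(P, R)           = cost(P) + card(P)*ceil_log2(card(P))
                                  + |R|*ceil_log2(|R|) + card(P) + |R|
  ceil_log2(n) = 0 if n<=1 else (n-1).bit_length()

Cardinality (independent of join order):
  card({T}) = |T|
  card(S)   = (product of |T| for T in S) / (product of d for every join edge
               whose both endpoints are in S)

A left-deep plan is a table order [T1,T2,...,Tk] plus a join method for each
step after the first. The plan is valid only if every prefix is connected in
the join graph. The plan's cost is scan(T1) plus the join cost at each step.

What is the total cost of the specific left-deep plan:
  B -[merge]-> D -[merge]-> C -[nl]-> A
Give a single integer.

55930

step 1: scan B: cost=120, card=120
step 2: join D via merge
    card(P join D) = 120*50/(24) = 250
    cost = 120 + 120*7 + 50*6 + 120 + 50 = 1430
step 3: join C via merge
    card(P join C) = 250*250/(50) = 1250
    cost = 1430 + 250*8 + 250*8 + 250 + 250 = 5930
step 4: join A via nl
    card(P join A) = 1250*40/(5) = 10000
    cost = 5930 + 1250*40 = 55930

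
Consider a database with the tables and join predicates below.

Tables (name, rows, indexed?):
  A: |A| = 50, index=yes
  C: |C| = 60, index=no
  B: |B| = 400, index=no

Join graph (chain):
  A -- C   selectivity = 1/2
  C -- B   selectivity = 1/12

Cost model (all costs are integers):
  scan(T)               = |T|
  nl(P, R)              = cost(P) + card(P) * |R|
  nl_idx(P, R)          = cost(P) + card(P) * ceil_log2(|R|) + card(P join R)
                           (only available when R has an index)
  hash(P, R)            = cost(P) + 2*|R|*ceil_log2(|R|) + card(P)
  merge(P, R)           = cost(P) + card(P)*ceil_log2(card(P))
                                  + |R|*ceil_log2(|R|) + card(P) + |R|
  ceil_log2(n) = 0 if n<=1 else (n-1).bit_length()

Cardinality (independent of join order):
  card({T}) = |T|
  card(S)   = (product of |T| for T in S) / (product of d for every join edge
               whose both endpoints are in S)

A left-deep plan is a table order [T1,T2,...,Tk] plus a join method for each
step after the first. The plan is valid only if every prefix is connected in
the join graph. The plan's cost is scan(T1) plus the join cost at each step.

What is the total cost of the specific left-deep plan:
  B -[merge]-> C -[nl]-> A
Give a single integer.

step 1: scan B: cost=400, card=400
step 2: join C via merge
    card(P join C) = 400*60/(12) = 2000
    cost = 400 + 400*9 + 60*6 + 400 + 60 = 4820
step 3: join A via nl
    card(P join A) = 2000*50/(2) = 50000
    cost = 4820 + 2000*50 = 104820

104820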